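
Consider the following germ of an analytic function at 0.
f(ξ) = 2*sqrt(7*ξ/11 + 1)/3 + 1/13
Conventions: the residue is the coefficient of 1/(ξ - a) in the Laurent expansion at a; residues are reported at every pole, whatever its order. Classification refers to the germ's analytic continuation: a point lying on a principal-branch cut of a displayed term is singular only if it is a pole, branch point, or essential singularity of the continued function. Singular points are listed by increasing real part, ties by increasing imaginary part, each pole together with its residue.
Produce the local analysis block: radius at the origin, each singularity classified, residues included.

Branch term (2/3)*sqrt(1 - ξ/(-11/7)): its argument vanishes at ξ = -11/7, a square-root branch point, modulus 11/7.
The radius of convergence is the smallest modulus among the singular points: 11/7.

Radius of convergence at 0: 11/7.
At -11/7: an algebraic (square-root) branch point.


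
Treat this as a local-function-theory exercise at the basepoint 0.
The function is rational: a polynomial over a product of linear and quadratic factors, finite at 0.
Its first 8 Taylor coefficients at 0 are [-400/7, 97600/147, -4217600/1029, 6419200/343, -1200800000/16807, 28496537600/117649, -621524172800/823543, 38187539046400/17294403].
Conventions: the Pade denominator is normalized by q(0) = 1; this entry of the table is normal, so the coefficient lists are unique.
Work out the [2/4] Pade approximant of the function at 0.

The Pade approximant has numerator coefficients [-400/7, 44915200000/249366243, -15488000000/249366243]; denominator coefficients [1, 100542012/11874583, 2305592064/83122081, 3530448240/83122081, 2216367600/83122081].

Taylor coefficients needed (read off): a_0 = -400/7, a_1 = 97600/147, a_2 = -4217600/1029, a_3 = 6419200/343, a_4 = -1200800000/16807, a_5 = 28496537600/117649, a_6 = -621524172800/823543.
Write the denominator as Q(ψ) = 1 + q1*ψ + q2*ψ^2 + q3*ψ^3 + q4*ψ^4. Requiring Q*f - P = O(ψ^7) with deg P <= 2 kills the coefficients of ψ^3..ψ^6 in Q*f:
  ψ^3: a_3 + q1*a_2 + q2*a_1 + q3*a_0 = 0, i.e. 6419200/343 + (-4217600/1029)*q1 + (97600/147)*q2 + (-400/7)*q3 = 0.
  ψ^4: a_4 + q1*a_3 + q2*a_2 + q3*a_1 + q4*a_0 = 0, i.e. -1200800000/16807 + (6419200/343)*q1 + (-4217600/1029)*q2 + (97600/147)*q3 + (-400/7)*q4 = 0.
  ψ^5: a_5 + q1*a_4 + q2*a_3 + q3*a_2 + q4*a_1 = 0, i.e. 28496537600/117649 + (-1200800000/16807)*q1 + (6419200/343)*q2 + (-4217600/1029)*q3 + (97600/147)*q4 = 0.
  ψ^6: a_6 + q1*a_5 + q2*a_4 + q3*a_3 + q4*a_2 = 0, i.e. -621524172800/823543 + (28496537600/117649)*q1 + (-1200800000/16807)*q2 + (6419200/343)*q3 + (-4217600/1029)*q4 = 0.
Solving this linear system: q1 = 100542012/11874583, q2 = 2305592064/83122081, q3 = 3530448240/83122081, q4 = 2216367600/83122081.
The numerator is Q*f truncated at degree 2: P0 = a_0 = -400/7; P1 = a_1 + q1*a_0 = 44915200000/249366243; P2 = a_2 + q1*a_1 + q2*a_0 = -15488000000/249366243.


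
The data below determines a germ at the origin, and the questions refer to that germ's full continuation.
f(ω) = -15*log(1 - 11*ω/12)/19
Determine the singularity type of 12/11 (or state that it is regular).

The point is a logarithmic branch point.

The term (-15/19)*log(1 - ω/(12/11)) has argument 1 - 12/11/(12/11) = 0 at 12/11: a logarithmic (infinitely-sheeted) branch point; the remaining terms are analytic or single-valued there.


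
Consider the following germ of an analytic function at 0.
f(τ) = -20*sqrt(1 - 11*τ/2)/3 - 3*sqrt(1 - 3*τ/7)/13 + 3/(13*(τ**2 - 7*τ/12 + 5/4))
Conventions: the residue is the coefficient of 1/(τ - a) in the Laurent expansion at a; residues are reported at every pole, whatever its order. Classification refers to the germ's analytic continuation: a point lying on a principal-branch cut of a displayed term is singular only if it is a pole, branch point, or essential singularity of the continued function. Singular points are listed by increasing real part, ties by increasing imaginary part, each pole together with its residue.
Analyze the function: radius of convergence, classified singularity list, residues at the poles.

Denominator factor (τ**2 - 7*τ/12 + 5/4): discriminant -671/144, complex-conjugate roots (7/24) + ((1/24)*sqrt(671))*i and (7/24) - ((1/24)*sqrt(671))*i; poles of order 1, moduli (1/2)*sqrt(5) and (1/2)*sqrt(5).
Branch term (-20/3)*sqrt(1 - τ/(2/11)): its argument vanishes at τ = 2/11, a square-root branch point, modulus 2/11.
Branch term (-3/13)*sqrt(1 - τ/(7/3)): its argument vanishes at τ = 7/3, a square-root branch point, modulus 7/3.
The radius of convergence is the smallest modulus among the singular points: 2/11.
The branch terms are analytic at (7/24) - ((1/24)*sqrt(671))*i and contribute nothing to the residue; only the rational part matters.
The factor τ**2 - 7*τ/12 + 5/4 splits as (τ - a)(τ - a') with a = (7/24) - ((1/24)*sqrt(671))*i, a' = (7/24) + ((1/24)*sqrt(671))*i. At the order-1 pole a set g(τ) = (τ - a)*(rational part) = [3/13] / (τ - a').
Simple pole: residue = g(a) at a = (7/24) - ((1/24)*sqrt(671))*i, which is ((36/8723)*sqrt(671))*i.
The branch terms are analytic at (7/24) + ((1/24)*sqrt(671))*i and contribute nothing to the residue; only the rational part matters.
The factor τ**2 - 7*τ/12 + 5/4 splits as (τ - a)(τ - a') with a = (7/24) + ((1/24)*sqrt(671))*i, a' = (7/24) - ((1/24)*sqrt(671))*i. At the order-1 pole a set g(τ) = (τ - a)*(rational part) = [3/13] / (τ - a').
Simple pole: residue = g(a) at a = (7/24) + ((1/24)*sqrt(671))*i, which is -((36/8723)*sqrt(671))*i.
List the singular points by increasing real part (a conjugate pair: the negative imaginary part first).

Radius of convergence at 0: 2/11.
At 2/11: an algebraic (square-root) branch point.
At (7/24) - ((1/24)*sqrt(671))*i: a pole of order 1; residue ((36/8723)*sqrt(671))*i.
At (7/24) + ((1/24)*sqrt(671))*i: a pole of order 1; residue -((36/8723)*sqrt(671))*i.
At 7/3: an algebraic (square-root) branch point.


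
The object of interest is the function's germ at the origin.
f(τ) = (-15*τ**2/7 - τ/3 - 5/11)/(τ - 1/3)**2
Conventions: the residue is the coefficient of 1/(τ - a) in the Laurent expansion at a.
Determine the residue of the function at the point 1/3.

The residue is -37/21.

At the order-2 pole 1/3 set g(τ) = (τ - (1/3))^2*f(τ) = -15*τ**2/7 - τ/3 - 5/11.
Order-2 pole: residue = g'(a); g'(1/3) = -37/21, so the residue is -37/21.


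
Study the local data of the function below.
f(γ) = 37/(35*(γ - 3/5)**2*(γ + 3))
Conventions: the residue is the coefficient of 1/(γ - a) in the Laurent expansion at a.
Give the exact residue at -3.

At the order-1 pole -3 set g(γ) = (γ - (-3))*f(γ) = 37/(35*(γ - 3/5)**2).
Simple pole: residue = g(a) at a = -3, which is 185/2268.

The residue is 185/2268.


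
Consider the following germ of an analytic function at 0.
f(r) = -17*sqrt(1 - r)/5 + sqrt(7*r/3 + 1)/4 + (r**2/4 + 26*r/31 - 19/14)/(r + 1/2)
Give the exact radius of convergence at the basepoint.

The radius of convergence is 3/7.

Denominator factor (r + 1/2): pole of order 1 at -1/2, modulus 1/2.
Branch term (1/4)*sqrt(1 - r/(-3/7)): its argument vanishes at r = -3/7, a square-root branch point, modulus 3/7.
Branch term (-17/5)*sqrt(1 - r/(1)): its argument vanishes at r = 1, a square-root branch point, modulus 1.
The radius of convergence is the smallest modulus among the singular points: 3/7.


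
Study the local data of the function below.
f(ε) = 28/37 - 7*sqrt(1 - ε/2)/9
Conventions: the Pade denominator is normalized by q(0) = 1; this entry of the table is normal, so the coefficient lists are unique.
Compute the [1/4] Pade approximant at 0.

Taylor coefficients needed (expand at 0): a_0 = -7/333, a_1 = 7/36, a_2 = 7/288, a_3 = 7/1152, a_4 = 35/18432, a_5 = 49/73728.
Write the denominator as Q(ε) = 1 + q1*ε + q2*ε^2 + q3*ε^3 + q4*ε^4. Requiring Q*f - P = O(ε^6) with deg P <= 1 kills the coefficients of ε^2..ε^5 in Q*f:
  ε^2: a_2 + q1*a_1 + q2*a_0 = 0, i.e. 7/288 + (7/36)*q1 + (-7/333)*q2 = 0.
  ε^3: a_3 + q1*a_2 + q2*a_1 + q3*a_0 = 0, i.e. 7/1152 + (7/288)*q1 + (7/36)*q2 + (-7/333)*q3 = 0.
  ε^4: a_4 + q1*a_3 + q2*a_2 + q3*a_1 + q4*a_0 = 0, i.e. 35/18432 + (7/1152)*q1 + (7/288)*q2 + (7/36)*q3 + (-7/333)*q4 = 0.
  ε^5: a_5 + q1*a_4 + q2*a_3 + q3*a_2 + q4*a_1 = 0, i.e. 49/73728 + (35/18432)*q1 + (7/1152)*q2 + (7/288)*q3 + (7/36)*q4 = 0.
Solving this linear system: q1 = -53476/422027, q2 = -213897/13504864, q3 = -106819/27009728, q4 = -1029599/864311296.
The numerator is Q*f truncated at degree 1: P0 = a_0 = -7/333; P1 = a_1 + q1*a_0 = 12311369/62459996.

The Pade approximant has numerator coefficients [-7/333, 12311369/62459996]; denominator coefficients [1, -53476/422027, -213897/13504864, -106819/27009728, -1029599/864311296].


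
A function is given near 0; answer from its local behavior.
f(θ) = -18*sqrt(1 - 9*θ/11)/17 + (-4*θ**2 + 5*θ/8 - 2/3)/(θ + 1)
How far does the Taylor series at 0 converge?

Denominator factor (θ + 1): pole of order 1 at -1, modulus 1.
Branch term (-18/17)*sqrt(1 - θ/(11/9)): its argument vanishes at θ = 11/9, a square-root branch point, modulus 11/9.
The radius of convergence is the smallest modulus among the singular points: 1.

The radius of convergence is 1.


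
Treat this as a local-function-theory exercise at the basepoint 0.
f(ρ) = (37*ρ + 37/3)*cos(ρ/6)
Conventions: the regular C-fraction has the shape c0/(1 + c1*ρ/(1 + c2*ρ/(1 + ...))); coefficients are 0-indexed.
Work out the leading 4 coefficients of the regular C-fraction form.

The regular C-fraction coefficients are [37/3, -3, 649/216, -1/216].

Taylor coefficients (expand at 0): a_0 = 37/3, a_1 = 37, a_2 = -37/216, a_3 = -37/72.
c0 = a_0 = 37/3. Peel one level at a time: if S = 1 + c*ρ/S' with S'(0) = 1, then c is the ρ-coefficient of S and S' = c*ρ/(S - 1).
S_1 = c0/f = 1 + (-3)*ρ + (649/72)*ρ^2 + ...; c1 = -3.
S_2 = c1*ρ/(S_1 - 1) = 1 + (649/216)*ρ + (649/46656)*ρ^2 + ...; c2 = 649/216.
S_3 = c2*ρ/(S_2 - 1) = 1 + (-1/216)*ρ + ...; c3 = -1/216.


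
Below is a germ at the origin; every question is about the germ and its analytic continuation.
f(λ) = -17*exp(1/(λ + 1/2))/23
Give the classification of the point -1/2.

The exponent 1/(λ - (-1/2)) has a pole at -1/2, so exp(1/(λ - (-1/2))) takes every nonzero value near it: an essential singularity (not a pole of any order).

The point is an essential singularity.


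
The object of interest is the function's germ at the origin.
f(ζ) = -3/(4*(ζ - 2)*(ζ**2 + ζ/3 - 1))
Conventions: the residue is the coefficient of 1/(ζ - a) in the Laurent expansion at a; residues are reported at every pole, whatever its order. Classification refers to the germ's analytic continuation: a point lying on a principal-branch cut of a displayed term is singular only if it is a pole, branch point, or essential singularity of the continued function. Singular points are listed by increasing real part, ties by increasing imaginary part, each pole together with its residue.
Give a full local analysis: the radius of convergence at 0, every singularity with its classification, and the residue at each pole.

Radius of convergence at 0: -1/6 + (1/6)*sqrt(37).
At -1/6 - (1/6)*sqrt(37): a pole of order 1; residue 9/88 - (117/3256)*sqrt(37).
At -1/6 + (1/6)*sqrt(37): a pole of order 1; residue 9/88 + (117/3256)*sqrt(37).
At 2: a pole of order 1; residue -9/44.

Denominator factor (ζ - 2): pole of order 1 at 2, modulus 2.
Denominator factor (ζ**2 + ζ/3 - 1): discriminant 37/9, real irrational roots -1/6 + (1/6)*sqrt(37) and -1/6 - (1/6)*sqrt(37); poles of order 1, moduli -1/6 + (1/6)*sqrt(37) and 1/6 + (1/6)*sqrt(37).
The radius of convergence is the smallest modulus among the singular points: -1/6 + (1/6)*sqrt(37).
The factor ζ**2 + ζ/3 - 1 splits as (ζ - a)(ζ - a') with a = -1/6 - (1/6)*sqrt(37), a' = -1/6 + (1/6)*sqrt(37). At the order-1 pole a set g(ζ) = (ζ - a)*f(ζ) = [-3/(4*(ζ - 2))] / (ζ - a').
Simple pole: residue = g(a) at a = -1/6 - (1/6)*sqrt(37), which is 9/88 - (117/3256)*sqrt(37).
The factor ζ**2 + ζ/3 - 1 splits as (ζ - a)(ζ - a') with a = -1/6 + (1/6)*sqrt(37), a' = -1/6 - (1/6)*sqrt(37). At the order-1 pole a set g(ζ) = (ζ - a)*f(ζ) = [-3/(4*(ζ - 2))] / (ζ - a').
Simple pole: residue = g(a) at a = -1/6 + (1/6)*sqrt(37), which is 9/88 + (117/3256)*sqrt(37).
At the order-1 pole 2 set g(ζ) = (ζ - (2))*f(ζ) = -3/(4*(ζ**2 + ζ/3 - 1)).
Simple pole: residue = g(a) at a = 2, which is -9/44.
List the singular points by increasing real part (a conjugate pair: the negative imaginary part first).


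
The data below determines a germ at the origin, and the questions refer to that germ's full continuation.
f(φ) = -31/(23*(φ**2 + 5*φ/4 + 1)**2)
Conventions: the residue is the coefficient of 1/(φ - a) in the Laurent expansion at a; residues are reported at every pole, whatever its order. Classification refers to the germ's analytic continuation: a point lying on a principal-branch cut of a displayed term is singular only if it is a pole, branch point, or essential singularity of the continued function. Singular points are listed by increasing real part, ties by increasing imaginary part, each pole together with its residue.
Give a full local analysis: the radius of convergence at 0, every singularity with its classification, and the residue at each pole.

Radius of convergence at 0: 1.
At (-5/8) - ((1/8)*sqrt(39))*i: a pole of order 2; residue -((3968/34983)*sqrt(39))*i.
At (-5/8) + ((1/8)*sqrt(39))*i: a pole of order 2; residue ((3968/34983)*sqrt(39))*i.

Denominator factor (φ**2 + 5*φ/4 + 1)^2: discriminant -39/16, complex-conjugate roots (-5/8) + ((1/8)*sqrt(39))*i and (-5/8) - ((1/8)*sqrt(39))*i; poles of order 2, moduli 1 and 1.
The radius of convergence is the smallest modulus among the singular points: 1.
The factor φ**2 + 5*φ/4 + 1 splits as (φ - a)(φ - a') with a = (-5/8) - ((1/8)*sqrt(39))*i, a' = (-5/8) + ((1/8)*sqrt(39))*i. At the order-2 pole a set g(φ) = (φ - a)^2*f(φ) = [-31/23] / (φ - a')^2.
Order-2 pole: residue = g'(a); g'((-5/8) - ((1/8)*sqrt(39))*i) = -((3968/34983)*sqrt(39))*i, so the residue is -((3968/34983)*sqrt(39))*i.
The factor φ**2 + 5*φ/4 + 1 splits as (φ - a)(φ - a') with a = (-5/8) + ((1/8)*sqrt(39))*i, a' = (-5/8) - ((1/8)*sqrt(39))*i. At the order-2 pole a set g(φ) = (φ - a)^2*f(φ) = [-31/23] / (φ - a')^2.
Order-2 pole: residue = g'(a); g'((-5/8) + ((1/8)*sqrt(39))*i) = ((3968/34983)*sqrt(39))*i, so the residue is ((3968/34983)*sqrt(39))*i.
List the singular points by increasing real part (a conjugate pair: the negative imaginary part first).


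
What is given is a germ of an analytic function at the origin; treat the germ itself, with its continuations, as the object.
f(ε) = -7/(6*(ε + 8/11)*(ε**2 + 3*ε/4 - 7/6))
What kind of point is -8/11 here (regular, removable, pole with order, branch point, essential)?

The point is a pole of order 1.

The denominator factor ε + 8/11 vanishes at -8/11 and appears to the power 1; the numerator there equals -7/6, nonzero, and no other factor vanishes.
Hence a pole whose order is the multiplicity, 1.


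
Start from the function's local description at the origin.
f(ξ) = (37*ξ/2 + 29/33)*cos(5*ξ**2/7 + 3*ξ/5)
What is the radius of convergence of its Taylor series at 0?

The radius of convergence is infinite.

The factor cos(5*ξ**2/7 + 3*ξ/5) is entire and contributes no finite singular point.
The polynomial part has no poles.
No finite singular points: the Taylor series at 0 converges everywhere.


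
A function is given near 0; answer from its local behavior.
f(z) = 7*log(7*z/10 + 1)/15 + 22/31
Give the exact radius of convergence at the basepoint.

The radius of convergence is 10/7.

Branch term (7/15)*log(1 - z/(-10/7)): its argument vanishes at z = -10/7, a logarithmic branch point, modulus 10/7.
The radius of convergence is the smallest modulus among the singular points: 10/7.


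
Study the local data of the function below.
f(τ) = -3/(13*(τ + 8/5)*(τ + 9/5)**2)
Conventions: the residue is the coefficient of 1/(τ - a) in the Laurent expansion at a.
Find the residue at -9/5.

The residue is 75/13.

At the order-2 pole -9/5 set g(τ) = (τ - (-9/5))^2*f(τ) = -3/(13*(τ + 8/5)).
Order-2 pole: residue = g'(a); g'(-9/5) = 75/13, so the residue is 75/13.


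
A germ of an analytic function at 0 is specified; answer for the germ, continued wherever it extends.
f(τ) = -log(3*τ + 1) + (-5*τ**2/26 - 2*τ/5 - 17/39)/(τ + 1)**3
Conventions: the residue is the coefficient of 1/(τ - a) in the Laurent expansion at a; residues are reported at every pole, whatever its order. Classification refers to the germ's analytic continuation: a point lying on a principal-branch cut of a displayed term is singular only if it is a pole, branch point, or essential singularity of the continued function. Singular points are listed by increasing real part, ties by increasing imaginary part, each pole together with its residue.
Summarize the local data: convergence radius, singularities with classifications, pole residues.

Radius of convergence at 0: 1/3.
At -1: a pole of order 3; residue -5/26.
At -1/3: a logarithmic branch point.

Denominator factor (τ + 1)^3: pole of order 3 at -1, modulus 1.
Branch term (-1)*log(1 - τ/(-1/3)): its argument vanishes at τ = -1/3, a logarithmic branch point, modulus 1/3.
The radius of convergence is the smallest modulus among the singular points: 1/3.
The branch term is analytic at -1 and contributes nothing to the residue; only the rational part matters.
At the order-3 pole -1 set g(τ) = (τ - (-1))^3*(rational part) = -5*τ**2/26 - 2*τ/5 - 17/39.
Order-3 pole: residue = g''(a)/2; g''(-1) = -5/13, so the residue is -5/26.
List the singular points by increasing real part (a conjugate pair: the negative imaginary part first).


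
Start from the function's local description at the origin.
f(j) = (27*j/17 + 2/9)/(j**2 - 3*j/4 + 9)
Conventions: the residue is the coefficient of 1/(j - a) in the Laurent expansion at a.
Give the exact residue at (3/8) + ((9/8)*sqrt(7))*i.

The residue is (27/34) - ((143/2754)*sqrt(7))*i.

The factor j**2 - 3*j/4 + 9 splits as (j - a)(j - a') with a = (3/8) + ((9/8)*sqrt(7))*i, a' = (3/8) - ((9/8)*sqrt(7))*i. At the order-1 pole a set g(j) = (j - a)*f(j) = [27*j/17 + 2/9] / (j - a').
Simple pole: residue = g(a) at a = (3/8) + ((9/8)*sqrt(7))*i, which is (27/34) - ((143/2754)*sqrt(7))*i.


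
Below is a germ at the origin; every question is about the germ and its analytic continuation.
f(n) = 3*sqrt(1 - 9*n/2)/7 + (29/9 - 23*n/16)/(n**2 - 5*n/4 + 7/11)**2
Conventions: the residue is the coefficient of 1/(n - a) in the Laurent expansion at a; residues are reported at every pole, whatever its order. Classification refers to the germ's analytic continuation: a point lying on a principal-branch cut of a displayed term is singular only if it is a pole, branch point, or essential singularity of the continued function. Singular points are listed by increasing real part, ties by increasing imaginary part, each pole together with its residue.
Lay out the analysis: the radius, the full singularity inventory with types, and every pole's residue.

Denominator factor (n**2 - 5*n/4 + 7/11)^2: discriminant -173/176, complex-conjugate roots (5/8) + ((1/88)*sqrt(1903))*i and (5/8) - ((1/88)*sqrt(1903))*i; poles of order 2, moduli (1/11)*sqrt(77) and (1/11)*sqrt(77).
Branch term (3/7)*sqrt(1 - n/(2/9)): its argument vanishes at n = 2/9, a square-root branch point, modulus 2/9.
The radius of convergence is the smallest modulus among the singular points: 2/9.
The branch term is analytic at (5/8) - ((1/88)*sqrt(1903))*i and contributes nothing to the residue; only the rational part matters.
The factor n**2 - 5*n/4 + 7/11 splits as (n - a)(n - a') with a = (5/8) - ((1/88)*sqrt(1903))*i, a' = (5/8) + ((1/88)*sqrt(1903))*i. At the order-2 pole a set g(n) = (n - a)^2*(rational part) = [29/9 - 23*n/16] / (n - a')^2.
Order-2 pole: residue = g'(a); g'((5/8) - ((1/88)*sqrt(1903))*i) = ((29447/269361)*sqrt(1903))*i, so the residue is ((29447/269361)*sqrt(1903))*i.
The branch term is analytic at (5/8) + ((1/88)*sqrt(1903))*i and contributes nothing to the residue; only the rational part matters.
The factor n**2 - 5*n/4 + 7/11 splits as (n - a)(n - a') with a = (5/8) + ((1/88)*sqrt(1903))*i, a' = (5/8) - ((1/88)*sqrt(1903))*i. At the order-2 pole a set g(n) = (n - a)^2*(rational part) = [29/9 - 23*n/16] / (n - a')^2.
Order-2 pole: residue = g'(a); g'((5/8) + ((1/88)*sqrt(1903))*i) = -((29447/269361)*sqrt(1903))*i, so the residue is -((29447/269361)*sqrt(1903))*i.
List the singular points by increasing real part (a conjugate pair: the negative imaginary part first).

Radius of convergence at 0: 2/9.
At 2/9: an algebraic (square-root) branch point.
At (5/8) - ((1/88)*sqrt(1903))*i: a pole of order 2; residue ((29447/269361)*sqrt(1903))*i.
At (5/8) + ((1/88)*sqrt(1903))*i: a pole of order 2; residue -((29447/269361)*sqrt(1903))*i.


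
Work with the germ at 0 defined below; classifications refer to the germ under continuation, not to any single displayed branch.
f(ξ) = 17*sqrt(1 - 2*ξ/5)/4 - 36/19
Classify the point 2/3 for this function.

There is no denominator, hence no pole anywhere.
Branch term sqrt(1 - ξ/(5/2)): argument at 2/3 is 11/15, nonzero, so 2/3 is not its branch point (a point on a principal cut is still regular for the continued germ).
So the germ continues analytically to 2/3.

The point is a regular point.


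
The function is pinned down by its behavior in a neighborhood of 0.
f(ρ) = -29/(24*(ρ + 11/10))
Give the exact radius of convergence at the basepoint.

The radius of convergence is 11/10.

Denominator factor (ρ + 11/10): pole of order 1 at -11/10, modulus 11/10.
The radius of convergence is the smallest modulus among the singular points: 11/10.


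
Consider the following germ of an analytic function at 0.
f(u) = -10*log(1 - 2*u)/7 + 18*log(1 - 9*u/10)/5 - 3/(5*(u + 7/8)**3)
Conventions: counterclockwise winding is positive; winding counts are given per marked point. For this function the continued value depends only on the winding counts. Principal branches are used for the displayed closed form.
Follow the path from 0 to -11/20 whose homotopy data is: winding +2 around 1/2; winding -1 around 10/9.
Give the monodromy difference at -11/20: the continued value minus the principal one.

The rational part is single-valued and drops out of the difference; each branch term changes only by its own monodromy.
(18/5)*log(1 - u/(10/9)): each positive loop around 10/9 adds 2*pi*i to the log, so winding -1 contributes (18/5)*(-1)*2*pi*i = -(36/5)*pi*i.
(-10/7)*log(1 - u/(1/2)): each positive loop around 1/2 adds 2*pi*i to the log, so winding +2 contributes (-10/7)*(2)*2*pi*i = -(40/7)*pi*i.
Summing the contributions at u = -11/20 gives -(452/35)*pi*i.

Continued minus principal equals -(452/35)*pi*i.


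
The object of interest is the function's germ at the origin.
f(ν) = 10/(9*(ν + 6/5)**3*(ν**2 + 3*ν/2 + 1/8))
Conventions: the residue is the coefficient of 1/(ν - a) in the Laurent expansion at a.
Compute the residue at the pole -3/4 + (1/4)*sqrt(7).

The factor ν**2 + 3*ν/2 + 1/8 splits as (ν - a)(ν - a') with a = -3/4 + (1/4)*sqrt(7), a' = -3/4 - (1/4)*sqrt(7). At the order-1 pole a set g(ν) = (ν - a)*f(ν) = [10/(9*(ν + 6/5)**3)] / (ν - a').
Simple pole: residue = g(a) at a = -3/4 + (1/4)*sqrt(7), which is 41800000/934407 - (12120000/726761)*sqrt(7).

The residue is 41800000/934407 - (12120000/726761)*sqrt(7).


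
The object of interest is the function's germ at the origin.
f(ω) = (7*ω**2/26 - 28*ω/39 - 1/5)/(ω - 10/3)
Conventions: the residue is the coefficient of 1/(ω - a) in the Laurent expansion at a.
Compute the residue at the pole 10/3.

At the order-1 pole 10/3 set g(ω) = (ω - (10/3))*f(ω) = 7*ω**2/26 - 28*ω/39 - 1/5.
Simple pole: residue = g(a) at a = 10/3, which is 233/585.

The residue is 233/585.


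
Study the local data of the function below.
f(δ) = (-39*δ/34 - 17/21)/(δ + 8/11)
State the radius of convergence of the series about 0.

Denominator factor (δ + 8/11): pole of order 1 at -8/11, modulus 8/11.
The radius of convergence is the smallest modulus among the singular points: 8/11.

The radius of convergence is 8/11.


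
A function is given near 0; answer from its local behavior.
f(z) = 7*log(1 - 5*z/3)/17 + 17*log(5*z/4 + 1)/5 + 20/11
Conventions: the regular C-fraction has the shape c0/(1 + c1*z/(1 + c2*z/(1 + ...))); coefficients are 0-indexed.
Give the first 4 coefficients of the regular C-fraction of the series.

Taylor coefficients (expand at 0): a_0 = 20/11, a_1 = 727/204, a_2 = -15805/4896, a_3 = 139075/88128.
c0 = a_0 = 20/11. Peel one level at a time: if S = 1 + c*z/S' with S'(0) = 1, then c is the z-coefficient of S and S' = c*z/(S - 1).
S_1 = c0/f = 1 + (-7997/4080)*z + (93507359/16646400)*z^2 + ...; c1 = -7997/4080.
S_2 = c1*z/(S_1 - 1) = 1 + (8500669/2966160)*z + (344963975/913298112)*z^2 + ...; c2 = 8500669/2966160.
S_3 = c2*z/(S_2 - 1) = 1 + (-29321937875/222479509068)*z + ...; c3 = -29321937875/222479509068.

The regular C-fraction coefficients are [20/11, -7997/4080, 8500669/2966160, -29321937875/222479509068].


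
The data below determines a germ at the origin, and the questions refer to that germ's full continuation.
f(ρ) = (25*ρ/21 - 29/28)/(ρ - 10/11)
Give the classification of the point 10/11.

The denominator factor ρ - 10/11 vanishes at 10/11 and appears to the power 1; the numerator there equals 43/924, nonzero, and no other factor vanishes.
Hence a pole whose order is the multiplicity, 1.

The point is a pole of order 1.


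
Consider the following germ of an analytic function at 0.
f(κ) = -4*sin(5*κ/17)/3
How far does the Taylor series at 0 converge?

The factor sin(5*κ/17) is entire and contributes no finite singular point.
The polynomial part has no poles.
No finite singular points: the Taylor series at 0 converges everywhere.

The radius of convergence is infinite.


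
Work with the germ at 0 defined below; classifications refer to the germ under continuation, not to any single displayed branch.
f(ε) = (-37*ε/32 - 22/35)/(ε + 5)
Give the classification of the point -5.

The point is a pole of order 1.

The denominator factor ε + 5 vanishes at -5 and appears to the power 1; the numerator there equals 5771/1120, nonzero, and no other factor vanishes.
Hence a pole whose order is the multiplicity, 1.


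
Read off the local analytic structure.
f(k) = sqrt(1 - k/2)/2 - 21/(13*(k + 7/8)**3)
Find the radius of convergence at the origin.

The radius of convergence is 7/8.

Denominator factor (k + 7/8)^3: pole of order 3 at -7/8, modulus 7/8.
Branch term (1/2)*sqrt(1 - k/(2)): its argument vanishes at k = 2, a square-root branch point, modulus 2.
The radius of convergence is the smallest modulus among the singular points: 7/8.


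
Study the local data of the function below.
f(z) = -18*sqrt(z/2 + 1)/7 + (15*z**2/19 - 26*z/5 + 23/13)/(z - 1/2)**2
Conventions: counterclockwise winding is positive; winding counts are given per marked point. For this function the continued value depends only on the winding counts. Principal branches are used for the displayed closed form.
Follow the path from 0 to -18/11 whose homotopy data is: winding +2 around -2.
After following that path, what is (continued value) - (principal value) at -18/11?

The rational part is single-valued and drops out of the difference; each branch term changes only by its own monodromy.
(-18/7)*sqrt(1 - z/(-2)): winding +2 is even, the square root returns to the same sheet, contribution 0.
Summing the contributions at z = -18/11 gives 0.

Continued minus principal equals 0.


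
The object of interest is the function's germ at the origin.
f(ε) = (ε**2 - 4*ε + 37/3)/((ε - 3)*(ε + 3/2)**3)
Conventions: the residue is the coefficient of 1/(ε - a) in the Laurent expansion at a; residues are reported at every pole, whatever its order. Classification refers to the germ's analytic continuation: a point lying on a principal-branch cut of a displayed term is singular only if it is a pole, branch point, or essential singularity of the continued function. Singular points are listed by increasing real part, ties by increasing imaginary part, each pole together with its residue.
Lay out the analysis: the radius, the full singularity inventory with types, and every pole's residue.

Radius of convergence at 0: 3/2.
At -3/2: a pole of order 3; residue -224/2187.
At 3: a pole of order 1; residue 224/2187.

Denominator factor (ε - 3): pole of order 1 at 3, modulus 3.
Denominator factor (ε + 3/2)^3: pole of order 3 at -3/2, modulus 3/2.
The radius of convergence is the smallest modulus among the singular points: 3/2.
At the order-3 pole -3/2 set g(ε) = (ε - (-3/2))^3*f(ε) = (ε**2 - 4*ε + 37/3)/(ε - 3).
Order-3 pole: residue = g''(a)/2; g''(-3/2) = -448/2187, so the residue is -224/2187.
At the order-1 pole 3 set g(ε) = (ε - (3))*f(ε) = (ε**2 - 4*ε + 37/3)/(ε + 3/2)**3.
Simple pole: residue = g(a) at a = 3, which is 224/2187.
List the singular points by increasing real part (a conjugate pair: the negative imaginary part first).


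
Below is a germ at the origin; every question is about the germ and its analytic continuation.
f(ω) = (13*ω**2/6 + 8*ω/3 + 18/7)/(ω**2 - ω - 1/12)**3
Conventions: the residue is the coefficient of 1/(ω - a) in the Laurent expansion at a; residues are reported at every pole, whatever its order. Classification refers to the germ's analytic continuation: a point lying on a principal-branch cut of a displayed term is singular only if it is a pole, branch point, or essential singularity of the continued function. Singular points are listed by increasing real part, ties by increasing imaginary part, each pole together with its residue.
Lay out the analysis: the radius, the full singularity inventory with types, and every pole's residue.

Radius of convergence at 0: -1/2 + (1/3)*sqrt(3).
At 1/2 - (1/3)*sqrt(3): a pole of order 3; residue -(6359/896)*sqrt(3).
At 1/2 + (1/3)*sqrt(3): a pole of order 3; residue (6359/896)*sqrt(3).


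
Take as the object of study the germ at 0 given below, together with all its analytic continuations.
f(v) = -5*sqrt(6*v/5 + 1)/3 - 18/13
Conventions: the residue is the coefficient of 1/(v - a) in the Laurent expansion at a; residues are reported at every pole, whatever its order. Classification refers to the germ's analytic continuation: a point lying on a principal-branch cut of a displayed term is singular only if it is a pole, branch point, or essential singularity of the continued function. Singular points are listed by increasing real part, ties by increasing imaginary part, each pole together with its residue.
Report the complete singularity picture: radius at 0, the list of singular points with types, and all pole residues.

Branch term (-5/3)*sqrt(1 - v/(-5/6)): its argument vanishes at v = -5/6, a square-root branch point, modulus 5/6.
The radius of convergence is the smallest modulus among the singular points: 5/6.

Radius of convergence at 0: 5/6.
At -5/6: an algebraic (square-root) branch point.


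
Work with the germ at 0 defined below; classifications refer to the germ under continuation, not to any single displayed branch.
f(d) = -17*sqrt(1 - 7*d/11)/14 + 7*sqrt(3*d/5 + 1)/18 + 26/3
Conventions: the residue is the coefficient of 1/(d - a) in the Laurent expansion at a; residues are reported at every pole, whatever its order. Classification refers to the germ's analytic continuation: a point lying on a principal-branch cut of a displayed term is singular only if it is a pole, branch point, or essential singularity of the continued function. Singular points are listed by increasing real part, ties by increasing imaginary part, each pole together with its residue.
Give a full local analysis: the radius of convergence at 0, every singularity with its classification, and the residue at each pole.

Branch term (7/18)*sqrt(1 - d/(-5/3)): its argument vanishes at d = -5/3, a square-root branch point, modulus 5/3.
Branch term (-17/14)*sqrt(1 - d/(11/7)): its argument vanishes at d = 11/7, a square-root branch point, modulus 11/7.
The radius of convergence is the smallest modulus among the singular points: 11/7.
List the singular points by increasing real part (a conjugate pair: the negative imaginary part first).

Radius of convergence at 0: 11/7.
At -5/3: an algebraic (square-root) branch point.
At 11/7: an algebraic (square-root) branch point.


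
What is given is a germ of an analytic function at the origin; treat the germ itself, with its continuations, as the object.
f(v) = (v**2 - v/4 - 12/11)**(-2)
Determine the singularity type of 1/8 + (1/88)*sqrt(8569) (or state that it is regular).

The point is a pole of order 2.

The denominator factor v**2 - v/4 - 12/11 vanishes at 1/8 + (1/88)*sqrt(8569) and appears to the power 2; the numerator there equals 1, nonzero, and no other factor vanishes.
Hence a pole whose order is the multiplicity, 2.


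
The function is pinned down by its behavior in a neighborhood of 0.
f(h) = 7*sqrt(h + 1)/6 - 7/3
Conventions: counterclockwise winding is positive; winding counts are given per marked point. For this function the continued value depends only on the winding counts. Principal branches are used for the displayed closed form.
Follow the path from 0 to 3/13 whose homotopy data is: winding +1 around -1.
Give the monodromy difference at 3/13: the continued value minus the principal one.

The rational part is single-valued and drops out of the difference; each branch term changes only by its own monodromy.
(7/6)*sqrt(1 - h/(-1)): winding +1 is odd, the square root flips sign, contributing -2*(7/6)*sqrt(1 - (3/13)/(-1)) = -2*(7/6)*sqrt(16/13) = -(28/39)*sqrt(13).
Summing the contributions at h = 3/13 gives -(28/39)*sqrt(13).

Continued minus principal equals -(28/39)*sqrt(13).


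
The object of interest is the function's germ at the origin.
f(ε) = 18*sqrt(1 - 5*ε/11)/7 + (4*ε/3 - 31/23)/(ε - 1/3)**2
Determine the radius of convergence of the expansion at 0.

Denominator factor (ε - 1/3)^2: pole of order 2 at 1/3, modulus 1/3.
Branch term (18/7)*sqrt(1 - ε/(11/5)): its argument vanishes at ε = 11/5, a square-root branch point, modulus 11/5.
The radius of convergence is the smallest modulus among the singular points: 1/3.

The radius of convergence is 1/3.


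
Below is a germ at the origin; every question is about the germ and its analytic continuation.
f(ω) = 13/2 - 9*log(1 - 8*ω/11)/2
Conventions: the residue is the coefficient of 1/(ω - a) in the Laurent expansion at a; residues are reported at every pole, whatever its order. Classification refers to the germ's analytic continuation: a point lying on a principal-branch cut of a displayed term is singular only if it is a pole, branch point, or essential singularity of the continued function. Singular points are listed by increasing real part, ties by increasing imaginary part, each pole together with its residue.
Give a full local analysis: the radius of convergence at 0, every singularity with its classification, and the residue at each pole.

Branch term (-9/2)*log(1 - ω/(11/8)): its argument vanishes at ω = 11/8, a logarithmic branch point, modulus 11/8.
The radius of convergence is the smallest modulus among the singular points: 11/8.

Radius of convergence at 0: 11/8.
At 11/8: a logarithmic branch point.


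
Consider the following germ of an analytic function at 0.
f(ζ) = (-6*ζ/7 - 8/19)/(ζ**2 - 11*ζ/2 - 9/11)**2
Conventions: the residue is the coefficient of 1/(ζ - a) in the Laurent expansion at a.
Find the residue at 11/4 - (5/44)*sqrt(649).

The residue is -(65032/57871625)*sqrt(649).

The factor ζ**2 - 11*ζ/2 - 9/11 splits as (ζ - a)(ζ - a') with a = 11/4 - (5/44)*sqrt(649), a' = 11/4 + (5/44)*sqrt(649). At the order-2 pole a set g(ζ) = (ζ - a)^2*f(ζ) = [-6*ζ/7 - 8/19] / (ζ - a')^2.
Order-2 pole: residue = g'(a); g'(11/4 - (5/44)*sqrt(649)) = -(65032/57871625)*sqrt(649), so the residue is -(65032/57871625)*sqrt(649).


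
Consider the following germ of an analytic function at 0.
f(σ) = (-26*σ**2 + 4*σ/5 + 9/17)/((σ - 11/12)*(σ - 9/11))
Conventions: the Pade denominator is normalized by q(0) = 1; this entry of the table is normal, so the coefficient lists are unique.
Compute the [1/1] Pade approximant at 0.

The Pade approximant has numerator coefficients [12/17, 1669832/160905]; denominator coefficients [1, 679511/62469].

Taylor coefficients needed (expand at 0): a_0 = 12/17, a_1 = 2524/935, a_2 = -2718044/92565.
Write the denominator as Q(σ) = 1 + q1*σ. Requiring Q*f - P = O(σ^3) with deg P <= 1 kills the coefficients of σ^2..σ^2 in Q*f:
  σ^2: a_2 + q1*a_1 = 0, i.e. -2718044/92565 + (2524/935)*q1 = 0.
Solving this linear system: q1 = 679511/62469.
The numerator is Q*f truncated at degree 1: P0 = a_0 = 12/17; P1 = a_1 + q1*a_0 = 1669832/160905.


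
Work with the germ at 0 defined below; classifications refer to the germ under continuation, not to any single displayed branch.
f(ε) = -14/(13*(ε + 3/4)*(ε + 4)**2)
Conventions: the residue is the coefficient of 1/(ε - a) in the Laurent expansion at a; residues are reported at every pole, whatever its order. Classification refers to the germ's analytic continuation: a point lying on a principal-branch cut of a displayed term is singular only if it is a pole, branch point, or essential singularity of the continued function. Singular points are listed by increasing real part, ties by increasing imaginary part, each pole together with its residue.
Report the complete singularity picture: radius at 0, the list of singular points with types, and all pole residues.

Denominator factor (ε + 4)^2: pole of order 2 at -4, modulus 4.
Denominator factor (ε + 3/4): pole of order 1 at -3/4, modulus 3/4.
The radius of convergence is the smallest modulus among the singular points: 3/4.
At the order-2 pole -4 set g(ε) = (ε - (-4))^2*f(ε) = -14/(13*(ε + 3/4)).
Order-2 pole: residue = g'(a); g'(-4) = 224/2197, so the residue is 224/2197.
At the order-1 pole -3/4 set g(ε) = (ε - (-3/4))*f(ε) = -14/(13*(ε + 4)**2).
Simple pole: residue = g(a) at a = -3/4, which is -224/2197.
List the singular points by increasing real part (a conjugate pair: the negative imaginary part first).

Radius of convergence at 0: 3/4.
At -4: a pole of order 2; residue 224/2197.
At -3/4: a pole of order 1; residue -224/2197.


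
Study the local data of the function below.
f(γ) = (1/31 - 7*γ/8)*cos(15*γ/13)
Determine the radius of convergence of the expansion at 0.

The factor cos(15*γ/13) is entire and contributes no finite singular point.
The polynomial part has no poles.
No finite singular points: the Taylor series at 0 converges everywhere.

The radius of convergence is infinite.


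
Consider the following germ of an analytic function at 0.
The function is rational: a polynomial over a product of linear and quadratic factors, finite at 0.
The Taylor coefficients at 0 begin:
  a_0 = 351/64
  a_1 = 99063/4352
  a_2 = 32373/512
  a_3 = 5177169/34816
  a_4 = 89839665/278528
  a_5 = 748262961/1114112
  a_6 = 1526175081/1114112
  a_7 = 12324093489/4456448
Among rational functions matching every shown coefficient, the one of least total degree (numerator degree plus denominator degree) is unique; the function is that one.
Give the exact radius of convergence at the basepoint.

The radius of convergence is 1/2.

No rational of total degree below 6 reproduces all 8 coefficients; solving the [2/4] Pade equations on them gives f(v) = (v**2/2 - 11*v/17 + 13/2)/((v - 4/3)**3*(v - 1/2)), whose expansion matches every shown term.
Denominator factor (v - 1/2): pole of order 1 at 1/2, modulus 1/2.
Denominator factor (v - 4/3)^3: pole of order 3 at 4/3, modulus 4/3.
The radius of convergence is the smallest modulus among the singular points: 1/2.


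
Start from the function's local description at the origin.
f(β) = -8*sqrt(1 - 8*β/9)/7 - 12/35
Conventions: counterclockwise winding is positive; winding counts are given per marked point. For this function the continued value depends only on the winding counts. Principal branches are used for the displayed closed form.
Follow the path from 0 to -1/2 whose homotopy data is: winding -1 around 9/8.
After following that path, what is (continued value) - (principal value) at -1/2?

The rational part is single-valued and drops out of the difference; each branch term changes only by its own monodromy.
(-8/7)*sqrt(1 - β/(9/8)): winding -1 is odd, the square root flips sign, contributing -2*(-8/7)*sqrt(1 - (-1/2)/(9/8)) = -2*(-8/7)*sqrt(13/9) = (16/21)*sqrt(13).
Summing the contributions at β = -1/2 gives (16/21)*sqrt(13).

Continued minus principal equals (16/21)*sqrt(13).
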